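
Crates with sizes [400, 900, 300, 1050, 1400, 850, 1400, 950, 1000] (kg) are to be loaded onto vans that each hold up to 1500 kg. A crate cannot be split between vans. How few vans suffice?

Total = 1400 + 1400 + 1050 + 1000 + 950 + 900 + 850 + 400 + 300 = 8250 kg.
Lower bound: ⌈8250/1500⌉ = 6 vans.
Also, 7 crates each exceed 750 kg, and no two of those can share a van, so at least 7 vans are needed.
A packing using 7 vans:
  van 1: 1400 = 1400
  van 2: 1400 = 1400
  van 3: 1050 + 400 = 1450
  van 4: 1000 + 300 = 1300
  van 5: 950 = 950
  van 6: 900 = 900
  van 7: 850 = 850
This matches the lower bound, so 7 is optimal.

7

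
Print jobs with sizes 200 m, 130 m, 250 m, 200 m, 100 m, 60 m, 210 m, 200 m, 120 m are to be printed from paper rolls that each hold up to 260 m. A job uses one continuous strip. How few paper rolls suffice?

7

Total = 250 + 210 + 200 + 200 + 200 + 130 + 120 + 100 + 60 = 1470 m.
Lower bound: ⌈1470/260⌉ = 6 paper rolls.
A packing using 7 paper rolls:
  roll 1: 250 = 250
  roll 2: 210 = 210
  roll 3: 200 + 60 = 260
  roll 4: 200 = 200
  roll 5: 200 = 200
  roll 6: 130 + 120 = 250
  roll 7: 100 = 100
No arrangement into 6 paper rolls stays within capacity, so 7 is optimal.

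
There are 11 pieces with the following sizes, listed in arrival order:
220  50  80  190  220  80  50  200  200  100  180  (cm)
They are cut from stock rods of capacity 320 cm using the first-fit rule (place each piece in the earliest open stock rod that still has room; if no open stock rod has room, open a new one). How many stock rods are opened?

6

  220 → stock rod 1 (new)  [load 220/320]
  50 → stock rod 1  [load 270/320]
  80 → stock rod 2 (new)  [load 80/320]
  190 → stock rod 2  [load 270/320]
  220 → stock rod 3 (new)  [load 220/320]
  80 → stock rod 3  [load 300/320]
  50 → stock rod 1  [load 320/320]
  200 → stock rod 4 (new)  [load 200/320]
  200 → stock rod 5 (new)  [load 200/320]
  100 → stock rod 4  [load 300/320]
  180 → stock rod 6 (new)  [load 180/320]
6 stock rods opened.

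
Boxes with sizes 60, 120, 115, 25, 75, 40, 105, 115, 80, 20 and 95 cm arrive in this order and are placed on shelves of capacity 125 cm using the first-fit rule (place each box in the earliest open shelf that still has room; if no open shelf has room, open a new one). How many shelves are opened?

  60 → shelf 1 (new)  [load 60/125]
  120 → shelf 2 (new)  [load 120/125]
  115 → shelf 3 (new)  [load 115/125]
  25 → shelf 1  [load 85/125]
  75 → shelf 4 (new)  [load 75/125]
  40 → shelf 1  [load 125/125]
  105 → shelf 5 (new)  [load 105/125]
  115 → shelf 6 (new)  [load 115/125]
  80 → shelf 7 (new)  [load 80/125]
  20 → shelf 4  [load 95/125]
  95 → shelf 8 (new)  [load 95/125]
8 shelves opened.

8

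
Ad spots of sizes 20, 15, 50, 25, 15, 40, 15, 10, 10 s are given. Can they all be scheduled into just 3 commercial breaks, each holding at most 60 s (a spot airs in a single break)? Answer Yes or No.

No

Total = 200 s; ⌈200/60⌉ = 4.
At least 4 commercial breaks are required, but only 3 are allowed.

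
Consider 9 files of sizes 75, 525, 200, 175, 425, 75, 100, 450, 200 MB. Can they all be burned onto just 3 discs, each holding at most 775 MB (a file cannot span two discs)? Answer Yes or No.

A valid assignment using 3 discs:
  disc 1: 525 + 200 = 725
  disc 2: 450 + 200 + 100 = 750
  disc 3: 425 + 175 + 75 + 75 = 750
Every load is within 775 MB, so 3 discs suffice.

Yes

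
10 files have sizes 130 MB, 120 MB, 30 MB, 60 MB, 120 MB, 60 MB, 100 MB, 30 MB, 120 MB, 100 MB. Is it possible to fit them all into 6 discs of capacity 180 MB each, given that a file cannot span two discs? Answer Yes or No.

Yes

A valid assignment using 6 discs:
  disc 1: 130 + 30 = 160
  disc 2: 120 + 60 = 180
  disc 3: 120 + 60 = 180
  disc 4: 120 + 30 = 150
  disc 5: 100 = 100
  disc 6: 100 = 100
Every load is within 180 MB, so 6 discs suffice.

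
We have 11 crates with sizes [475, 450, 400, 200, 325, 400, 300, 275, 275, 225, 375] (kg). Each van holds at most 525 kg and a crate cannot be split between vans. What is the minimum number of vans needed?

9

Total = 475 + 450 + 400 + 400 + 375 + 325 + 300 + 275 + 275 + 225 + 200 = 3700 kg.
Lower bound: ⌈3700/525⌉ = 8 vans.
Also, 9 crates each exceed 525/2 kg, and no two of those can share a van, so at least 9 vans are needed.
A packing using 9 vans:
  van 1: 475 = 475
  van 2: 450 = 450
  van 3: 400 = 400
  van 4: 400 = 400
  van 5: 375 = 375
  van 6: 325 + 200 = 525
  van 7: 300 + 225 = 525
  van 8: 275 = 275
  van 9: 275 = 275
This matches the lower bound, so 9 is optimal.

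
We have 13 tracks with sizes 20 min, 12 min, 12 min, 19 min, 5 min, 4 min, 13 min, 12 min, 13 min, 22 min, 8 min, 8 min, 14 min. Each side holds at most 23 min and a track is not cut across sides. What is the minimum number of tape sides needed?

Total = 22 + 20 + 19 + 14 + 13 + 13 + 12 + 12 + 12 + 8 + 8 + 5 + 4 = 162 min.
Lower bound: ⌈162/23⌉ = 8 tape sides.
Also, 9 tracks each exceed 23/2 min, and no two of those can share a side, so at least 9 tape sides are needed.
A packing using 9 tape sides:
  side 1: 22 = 22
  side 2: 20 = 20
  side 3: 19 + 4 = 23
  side 4: 14 + 8 = 22
  side 5: 13 + 8 = 21
  side 6: 13 + 5 = 18
  side 7: 12 = 12
  side 8: 12 = 12
  side 9: 12 = 12
This matches the lower bound, so 9 is optimal.

9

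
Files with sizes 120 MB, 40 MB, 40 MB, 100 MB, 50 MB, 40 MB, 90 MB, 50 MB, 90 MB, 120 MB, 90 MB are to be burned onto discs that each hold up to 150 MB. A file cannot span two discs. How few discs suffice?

Total = 120 + 120 + 100 + 90 + 90 + 90 + 50 + 50 + 40 + 40 + 40 = 830 MB.
Lower bound: ⌈830/150⌉ = 6 discs.
A packing using 7 discs:
  disc 1: 120 = 120
  disc 2: 120 = 120
  disc 3: 100 + 50 = 150
  disc 4: 90 + 50 = 140
  disc 5: 90 + 40 = 130
  disc 6: 90 + 40 = 130
  disc 7: 40 = 40
No arrangement into 6 discs stays within capacity, so 7 is optimal.

7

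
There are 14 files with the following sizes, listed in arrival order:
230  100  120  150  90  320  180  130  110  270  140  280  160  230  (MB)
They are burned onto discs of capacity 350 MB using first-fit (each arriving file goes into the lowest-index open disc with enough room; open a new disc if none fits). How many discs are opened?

  230 → disc 1 (new)  [load 230/350]
  100 → disc 1  [load 330/350]
  120 → disc 2 (new)  [load 120/350]
  150 → disc 2  [load 270/350]
  90 → disc 3 (new)  [load 90/350]
  320 → disc 4 (new)  [load 320/350]
  180 → disc 3  [load 270/350]
  130 → disc 5 (new)  [load 130/350]
  110 → disc 5  [load 240/350]
  270 → disc 6 (new)  [load 270/350]
  140 → disc 7 (new)  [load 140/350]
  280 → disc 8 (new)  [load 280/350]
  160 → disc 7  [load 300/350]
  230 → disc 9 (new)  [load 230/350]
9 discs opened.

9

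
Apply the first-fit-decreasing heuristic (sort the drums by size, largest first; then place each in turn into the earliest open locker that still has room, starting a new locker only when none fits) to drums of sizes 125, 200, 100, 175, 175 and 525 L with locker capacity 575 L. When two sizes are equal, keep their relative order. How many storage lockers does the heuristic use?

Sorted descending: 525, 200, 175, 175, 125, 100.
  525 → locker 1 (new)  [load 525/575]
  200 → locker 2 (new)  [load 200/575]
  175 → locker 2  [load 375/575]
  175 → locker 2  [load 550/575]
  125 → locker 3 (new)  [load 125/575]
  100 → locker 3  [load 225/575]
3 storage lockers opened.

3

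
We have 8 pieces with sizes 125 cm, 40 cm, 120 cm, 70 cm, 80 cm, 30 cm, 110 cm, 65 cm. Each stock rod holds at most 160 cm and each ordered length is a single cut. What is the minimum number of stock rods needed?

5

Total = 125 + 120 + 110 + 80 + 70 + 65 + 40 + 30 = 640 cm.
Lower bound: ⌈640/160⌉ = 4 stock rods.
A packing using 5 stock rods:
  stock rod 1: 125 + 30 = 155
  stock rod 2: 120 + 40 = 160
  stock rod 3: 110 = 110
  stock rod 4: 80 + 70 = 150
  stock rod 5: 65 = 65
No arrangement into 4 stock rods stays within capacity, so 5 is optimal.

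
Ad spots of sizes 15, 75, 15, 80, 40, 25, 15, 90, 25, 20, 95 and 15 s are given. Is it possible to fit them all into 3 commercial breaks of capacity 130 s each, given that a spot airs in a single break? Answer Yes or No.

No

Total = 510 s; ⌈510/130⌉ = 4.
At least 4 commercial breaks are required, but only 3 are allowed.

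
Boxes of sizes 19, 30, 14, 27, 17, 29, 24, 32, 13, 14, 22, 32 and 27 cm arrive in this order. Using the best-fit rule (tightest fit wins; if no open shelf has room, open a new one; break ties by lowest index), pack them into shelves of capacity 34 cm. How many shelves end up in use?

  19 → shelf 1 (new)  [load 19/34]
  30 → shelf 2 (new)  [load 30/34]
  14 → shelf 1  [load 33/34]
  27 → shelf 3 (new)  [load 27/34]
  17 → shelf 4 (new)  [load 17/34]
  29 → shelf 5 (new)  [load 29/34]
  24 → shelf 6 (new)  [load 24/34]
  32 → shelf 7 (new)  [load 32/34]
  13 → shelf 4  [load 30/34]
  14 → shelf 8 (new)  [load 14/34]
  22 → shelf 9 (new)  [load 22/34]
  32 → shelf 10 (new)  [load 32/34]
  27 → shelf 11 (new)  [load 27/34]
11 shelves opened.

11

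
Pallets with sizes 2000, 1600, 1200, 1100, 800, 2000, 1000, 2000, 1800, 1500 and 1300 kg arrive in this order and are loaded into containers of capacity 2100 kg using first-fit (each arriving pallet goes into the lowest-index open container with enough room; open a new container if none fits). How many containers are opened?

9

  2000 → container 1 (new)  [load 2000/2100]
  1600 → container 2 (new)  [load 1600/2100]
  1200 → container 3 (new)  [load 1200/2100]
  1100 → container 4 (new)  [load 1100/2100]
  800 → container 3  [load 2000/2100]
  2000 → container 5 (new)  [load 2000/2100]
  1000 → container 4  [load 2100/2100]
  2000 → container 6 (new)  [load 2000/2100]
  1800 → container 7 (new)  [load 1800/2100]
  1500 → container 8 (new)  [load 1500/2100]
  1300 → container 9 (new)  [load 1300/2100]
9 containers opened.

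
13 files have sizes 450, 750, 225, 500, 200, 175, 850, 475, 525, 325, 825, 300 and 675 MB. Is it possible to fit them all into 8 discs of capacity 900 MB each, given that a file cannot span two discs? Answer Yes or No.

Yes

A valid assignment using 8 discs:
  disc 1: 850 = 850
  disc 2: 825 = 825
  disc 3: 750 = 750
  disc 4: 675 + 225 = 900
  disc 5: 525 + 325 = 850
  disc 6: 500 + 300 = 800
  disc 7: 475 + 200 + 175 = 850
  disc 8: 450 = 450
Every load is within 900 MB, so 8 discs suffice.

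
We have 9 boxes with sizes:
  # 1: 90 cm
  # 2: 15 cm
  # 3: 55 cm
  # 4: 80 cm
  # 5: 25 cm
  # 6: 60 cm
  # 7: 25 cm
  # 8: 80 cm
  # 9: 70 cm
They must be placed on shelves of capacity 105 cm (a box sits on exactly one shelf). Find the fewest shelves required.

Total = 90 + 80 + 80 + 70 + 60 + 55 + 25 + 25 + 15 = 500 cm.
Lower bound: ⌈500/105⌉ = 5 shelves.
Also, 6 boxes each exceed 105/2 cm, and no two of those can share a shelf, so at least 6 shelves are needed.
A packing using 6 shelves:
  shelf 1: 90 + 15 = 105
  shelf 2: 80 + 25 = 105
  shelf 3: 80 + 25 = 105
  shelf 4: 70 = 70
  shelf 5: 60 = 60
  shelf 6: 55 = 55
This matches the lower bound, so 6 is optimal.

6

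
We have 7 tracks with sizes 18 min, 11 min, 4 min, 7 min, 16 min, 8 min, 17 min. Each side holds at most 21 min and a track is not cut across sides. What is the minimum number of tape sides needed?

Total = 18 + 17 + 16 + 11 + 8 + 7 + 4 = 81 min.
Lower bound: ⌈81/21⌉ = 4 tape sides.
A packing using 5 tape sides:
  side 1: 18 = 18
  side 2: 17 + 4 = 21
  side 3: 16 = 16
  side 4: 11 + 8 = 19
  side 5: 7 = 7
No arrangement into 4 tape sides stays within capacity, so 5 is optimal.

5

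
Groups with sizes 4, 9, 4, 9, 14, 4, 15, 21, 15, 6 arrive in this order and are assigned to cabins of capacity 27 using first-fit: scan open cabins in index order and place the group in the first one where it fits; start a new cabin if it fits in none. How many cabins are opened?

  4 → cabin 1 (new)  [load 4/27]
  9 → cabin 1  [load 13/27]
  4 → cabin 1  [load 17/27]
  9 → cabin 1  [load 26/27]
  14 → cabin 2 (new)  [load 14/27]
  4 → cabin 2  [load 18/27]
  15 → cabin 3 (new)  [load 15/27]
  21 → cabin 4 (new)  [load 21/27]
  15 → cabin 5 (new)  [load 15/27]
  6 → cabin 2  [load 24/27]
5 cabins opened.

5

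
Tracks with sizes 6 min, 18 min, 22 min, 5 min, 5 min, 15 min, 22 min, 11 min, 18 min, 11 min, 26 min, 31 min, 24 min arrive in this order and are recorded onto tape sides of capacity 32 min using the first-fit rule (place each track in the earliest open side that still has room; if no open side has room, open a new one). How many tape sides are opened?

8

  6 → side 1 (new)  [load 6/32]
  18 → side 1  [load 24/32]
  22 → side 2 (new)  [load 22/32]
  5 → side 1  [load 29/32]
  5 → side 2  [load 27/32]
  15 → side 3 (new)  [load 15/32]
  22 → side 4 (new)  [load 22/32]
  11 → side 3  [load 26/32]
  18 → side 5 (new)  [load 18/32]
  11 → side 5  [load 29/32]
  26 → side 6 (new)  [load 26/32]
  31 → side 7 (new)  [load 31/32]
  24 → side 8 (new)  [load 24/32]
8 tape sides opened.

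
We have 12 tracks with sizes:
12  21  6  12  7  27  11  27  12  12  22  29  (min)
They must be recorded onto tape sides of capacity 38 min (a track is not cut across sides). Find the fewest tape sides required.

Total = 29 + 27 + 27 + 22 + 21 + 12 + 12 + 12 + 12 + 11 + 7 + 6 = 198 min.
Lower bound: ⌈198/38⌉ = 6 tape sides.
A packing using 6 tape sides:
  side 1: 29 + 7 = 36
  side 2: 27 + 11 = 38
  side 3: 27 + 6 = 33
  side 4: 22 + 12 = 34
  side 5: 21 + 12 = 33
  side 6: 12 + 12 = 24
This matches the lower bound, so 6 is optimal.

6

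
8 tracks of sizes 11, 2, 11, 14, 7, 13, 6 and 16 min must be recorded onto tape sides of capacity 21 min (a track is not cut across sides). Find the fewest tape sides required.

5

Total = 16 + 14 + 13 + 11 + 11 + 7 + 6 + 2 = 80 min.
Lower bound: ⌈80/21⌉ = 4 tape sides.
Also, 5 tracks each exceed 21/2 min, and no two of those can share a side, so at least 5 tape sides are needed.
A packing using 5 tape sides:
  side 1: 16 + 2 = 18
  side 2: 14 + 7 = 21
  side 3: 13 + 6 = 19
  side 4: 11 = 11
  side 5: 11 = 11
This matches the lower bound, so 5 is optimal.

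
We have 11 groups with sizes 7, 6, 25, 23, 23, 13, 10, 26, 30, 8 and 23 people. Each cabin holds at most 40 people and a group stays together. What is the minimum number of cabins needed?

6

Total = 30 + 26 + 25 + 23 + 23 + 23 + 13 + 10 + 8 + 7 + 6 = 194 people.
Lower bound: ⌈194/40⌉ = 5 cabins.
Also, 6 groups each exceed 20 people, and no two of those can share a cabin, so at least 6 cabins are needed.
A packing using 6 cabins:
  cabin 1: 30 + 10 = 40
  cabin 2: 26 + 13 = 39
  cabin 3: 25 + 8 + 7 = 40
  cabin 4: 23 + 6 = 29
  cabin 5: 23 = 23
  cabin 6: 23 = 23
This matches the lower bound, so 6 is optimal.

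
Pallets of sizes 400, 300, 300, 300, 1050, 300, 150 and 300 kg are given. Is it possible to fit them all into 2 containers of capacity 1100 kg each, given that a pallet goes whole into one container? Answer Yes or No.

Total = 3100 kg; ⌈3100/1100⌉ = 3.
At least 3 containers are required, but only 2 are allowed.

No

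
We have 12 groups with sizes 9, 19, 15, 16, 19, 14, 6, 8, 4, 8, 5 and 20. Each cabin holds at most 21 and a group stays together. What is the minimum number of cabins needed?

Total = 20 + 19 + 19 + 16 + 15 + 14 + 9 + 8 + 8 + 6 + 5 + 4 = 143.
Lower bound: ⌈143/21⌉ = 7 cabins.
A packing using 8 cabins:
  cabin 1: 20 = 20
  cabin 2: 19 = 19
  cabin 3: 19 = 19
  cabin 4: 16 + 5 = 21
  cabin 5: 15 + 6 = 21
  cabin 6: 14 + 4 = 18
  cabin 7: 9 + 8 = 17
  cabin 8: 8 = 8
No arrangement into 7 cabins stays within capacity, so 8 is optimal.

8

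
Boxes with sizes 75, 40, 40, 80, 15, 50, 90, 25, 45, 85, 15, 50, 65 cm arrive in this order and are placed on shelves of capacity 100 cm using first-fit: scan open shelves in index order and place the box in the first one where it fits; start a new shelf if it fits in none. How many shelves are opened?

  75 → shelf 1 (new)  [load 75/100]
  40 → shelf 2 (new)  [load 40/100]
  40 → shelf 2  [load 80/100]
  80 → shelf 3 (new)  [load 80/100]
  15 → shelf 1  [load 90/100]
  50 → shelf 4 (new)  [load 50/100]
  90 → shelf 5 (new)  [load 90/100]
  25 → shelf 4  [load 75/100]
  45 → shelf 6 (new)  [load 45/100]
  85 → shelf 7 (new)  [load 85/100]
  15 → shelf 2  [load 95/100]
  50 → shelf 6  [load 95/100]
  65 → shelf 8 (new)  [load 65/100]
8 shelves opened.

8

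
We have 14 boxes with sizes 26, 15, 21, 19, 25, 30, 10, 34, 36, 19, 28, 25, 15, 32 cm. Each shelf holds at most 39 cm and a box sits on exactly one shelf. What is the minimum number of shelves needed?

11

Total = 36 + 34 + 32 + 30 + 28 + 26 + 25 + 25 + 21 + 19 + 19 + 15 + 15 + 10 = 335 cm.
Lower bound: ⌈335/39⌉ = 9 shelves.
A packing using 11 shelves:
  shelf 1: 36 = 36
  shelf 2: 34 = 34
  shelf 3: 32 = 32
  shelf 4: 30 = 30
  shelf 5: 28 + 10 = 38
  shelf 6: 26 = 26
  shelf 7: 25 = 25
  shelf 8: 25 = 25
  shelf 9: 21 + 15 = 36
  shelf 10: 19 + 19 = 38
  shelf 11: 15 = 15
No arrangement into 10 shelves stays within capacity, so 11 is optimal.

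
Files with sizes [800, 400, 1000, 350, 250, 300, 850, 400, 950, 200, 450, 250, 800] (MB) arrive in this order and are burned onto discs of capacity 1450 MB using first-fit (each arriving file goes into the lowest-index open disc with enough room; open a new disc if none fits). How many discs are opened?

  800 → disc 1 (new)  [load 800/1450]
  400 → disc 1  [load 1200/1450]
  1000 → disc 2 (new)  [load 1000/1450]
  350 → disc 2  [load 1350/1450]
  250 → disc 1  [load 1450/1450]
  300 → disc 3 (new)  [load 300/1450]
  850 → disc 3  [load 1150/1450]
  400 → disc 4 (new)  [load 400/1450]
  950 → disc 4  [load 1350/1450]
  200 → disc 3  [load 1350/1450]
  450 → disc 5 (new)  [load 450/1450]
  250 → disc 5  [load 700/1450]
  800 → disc 6 (new)  [load 800/1450]
6 discs opened.

6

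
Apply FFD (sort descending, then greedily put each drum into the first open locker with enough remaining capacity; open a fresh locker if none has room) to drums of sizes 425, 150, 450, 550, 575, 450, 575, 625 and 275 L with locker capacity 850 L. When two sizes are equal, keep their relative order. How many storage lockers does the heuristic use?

Sorted descending: 625, 575, 575, 550, 450, 450, 425, 275, 150.
  625 → locker 1 (new)  [load 625/850]
  575 → locker 2 (new)  [load 575/850]
  575 → locker 3 (new)  [load 575/850]
  550 → locker 4 (new)  [load 550/850]
  450 → locker 5 (new)  [load 450/850]
  450 → locker 6 (new)  [load 450/850]
  425 → locker 7 (new)  [load 425/850]
  275 → locker 2  [load 850/850]
  150 → locker 1  [load 775/850]
7 storage lockers opened.

7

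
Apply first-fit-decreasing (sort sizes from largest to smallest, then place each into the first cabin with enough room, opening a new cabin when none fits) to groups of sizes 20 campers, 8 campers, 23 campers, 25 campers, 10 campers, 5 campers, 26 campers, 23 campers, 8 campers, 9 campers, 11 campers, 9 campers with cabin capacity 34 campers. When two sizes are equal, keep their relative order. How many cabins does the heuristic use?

Sorted descending: 26, 25, 23, 23, 20, 11, 10, 9, 9, 8, 8, 5.
  26 → cabin 1 (new)  [load 26/34]
  25 → cabin 2 (new)  [load 25/34]
  23 → cabin 3 (new)  [load 23/34]
  23 → cabin 4 (new)  [load 23/34]
  20 → cabin 5 (new)  [load 20/34]
  11 → cabin 3  [load 34/34]
  10 → cabin 4  [load 33/34]
  9 → cabin 2  [load 34/34]
  9 → cabin 5  [load 29/34]
  8 → cabin 1  [load 34/34]
  8 → cabin 6 (new)  [load 8/34]
  5 → cabin 5  [load 34/34]
6 cabins opened.

6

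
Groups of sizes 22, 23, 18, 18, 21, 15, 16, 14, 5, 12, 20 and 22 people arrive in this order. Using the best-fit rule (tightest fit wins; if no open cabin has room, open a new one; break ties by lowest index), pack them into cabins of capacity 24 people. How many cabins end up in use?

11

  22 → cabin 1 (new)  [load 22/24]
  23 → cabin 2 (new)  [load 23/24]
  18 → cabin 3 (new)  [load 18/24]
  18 → cabin 4 (new)  [load 18/24]
  21 → cabin 5 (new)  [load 21/24]
  15 → cabin 6 (new)  [load 15/24]
  16 → cabin 7 (new)  [load 16/24]
  14 → cabin 8 (new)  [load 14/24]
  5 → cabin 3  [load 23/24]
  12 → cabin 9 (new)  [load 12/24]
  20 → cabin 10 (new)  [load 20/24]
  22 → cabin 11 (new)  [load 22/24]
11 cabins opened.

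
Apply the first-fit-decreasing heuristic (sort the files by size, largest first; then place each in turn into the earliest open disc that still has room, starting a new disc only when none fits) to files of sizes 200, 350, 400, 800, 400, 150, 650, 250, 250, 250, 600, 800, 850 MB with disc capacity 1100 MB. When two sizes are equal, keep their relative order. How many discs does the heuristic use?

6

Sorted descending: 850, 800, 800, 650, 600, 400, 400, 350, 250, 250, 250, 200, 150.
  850 → disc 1 (new)  [load 850/1100]
  800 → disc 2 (new)  [load 800/1100]
  800 → disc 3 (new)  [load 800/1100]
  650 → disc 4 (new)  [load 650/1100]
  600 → disc 5 (new)  [load 600/1100]
  400 → disc 4  [load 1050/1100]
  400 → disc 5  [load 1000/1100]
  350 → disc 6 (new)  [load 350/1100]
  250 → disc 1  [load 1100/1100]
  250 → disc 2  [load 1050/1100]
  250 → disc 3  [load 1050/1100]
  200 → disc 6  [load 550/1100]
  150 → disc 6  [load 700/1100]
6 discs opened.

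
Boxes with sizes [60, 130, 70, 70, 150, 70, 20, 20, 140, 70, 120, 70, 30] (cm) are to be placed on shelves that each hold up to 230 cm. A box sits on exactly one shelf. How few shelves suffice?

Total = 150 + 140 + 130 + 120 + 70 + 70 + 70 + 70 + 70 + 60 + 30 + 20 + 20 = 1020 cm.
Lower bound: ⌈1020/230⌉ = 5 shelves.
A packing using 5 shelves:
  shelf 1: 150 + 70 = 220
  shelf 2: 140 + 70 + 20 = 230
  shelf 3: 130 + 70 + 30 = 230
  shelf 4: 120 + 70 + 20 = 210
  shelf 5: 70 + 60 = 130
This matches the lower bound, so 5 is optimal.

5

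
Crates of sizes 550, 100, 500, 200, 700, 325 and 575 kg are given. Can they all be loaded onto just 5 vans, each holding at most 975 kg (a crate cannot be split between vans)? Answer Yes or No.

Yes

A valid assignment using 4 vans:
  van 1: 700 + 200 = 900
  van 2: 575 + 325 = 900
  van 3: 550 + 100 = 650
  van 4: 500 = 500
That uses only 4 ≤ 5, so 5 vans are enough.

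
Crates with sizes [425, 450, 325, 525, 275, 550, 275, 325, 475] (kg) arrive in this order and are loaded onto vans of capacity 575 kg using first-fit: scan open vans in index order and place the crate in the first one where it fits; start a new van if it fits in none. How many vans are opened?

  425 → van 1 (new)  [load 425/575]
  450 → van 2 (new)  [load 450/575]
  325 → van 3 (new)  [load 325/575]
  525 → van 4 (new)  [load 525/575]
  275 → van 5 (new)  [load 275/575]
  550 → van 6 (new)  [load 550/575]
  275 → van 5  [load 550/575]
  325 → van 7 (new)  [load 325/575]
  475 → van 8 (new)  [load 475/575]
8 vans opened.

8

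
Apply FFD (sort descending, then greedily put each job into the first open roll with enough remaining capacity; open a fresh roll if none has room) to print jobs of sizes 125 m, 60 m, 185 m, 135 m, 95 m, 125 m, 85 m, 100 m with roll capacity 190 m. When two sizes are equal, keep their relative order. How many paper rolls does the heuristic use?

6

Sorted descending: 185, 135, 125, 125, 100, 95, 85, 60.
  185 → roll 1 (new)  [load 185/190]
  135 → roll 2 (new)  [load 135/190]
  125 → roll 3 (new)  [load 125/190]
  125 → roll 4 (new)  [load 125/190]
  100 → roll 5 (new)  [load 100/190]
  95 → roll 6 (new)  [load 95/190]
  85 → roll 5  [load 185/190]
  60 → roll 3  [load 185/190]
6 paper rolls opened.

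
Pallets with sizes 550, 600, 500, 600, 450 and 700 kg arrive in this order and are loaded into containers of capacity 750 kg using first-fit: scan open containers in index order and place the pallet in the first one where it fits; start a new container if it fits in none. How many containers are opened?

6

  550 → container 1 (new)  [load 550/750]
  600 → container 2 (new)  [load 600/750]
  500 → container 3 (new)  [load 500/750]
  600 → container 4 (new)  [load 600/750]
  450 → container 5 (new)  [load 450/750]
  700 → container 6 (new)  [load 700/750]
6 containers opened.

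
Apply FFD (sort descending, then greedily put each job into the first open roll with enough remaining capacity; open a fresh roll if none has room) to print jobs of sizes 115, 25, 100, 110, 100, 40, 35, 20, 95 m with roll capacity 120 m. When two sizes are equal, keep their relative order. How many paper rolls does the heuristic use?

Sorted descending: 115, 110, 100, 100, 95, 40, 35, 25, 20.
  115 → roll 1 (new)  [load 115/120]
  110 → roll 2 (new)  [load 110/120]
  100 → roll 3 (new)  [load 100/120]
  100 → roll 4 (new)  [load 100/120]
  95 → roll 5 (new)  [load 95/120]
  40 → roll 6 (new)  [load 40/120]
  35 → roll 6  [load 75/120]
  25 → roll 5  [load 120/120]
  20 → roll 3  [load 120/120]
6 paper rolls opened.

6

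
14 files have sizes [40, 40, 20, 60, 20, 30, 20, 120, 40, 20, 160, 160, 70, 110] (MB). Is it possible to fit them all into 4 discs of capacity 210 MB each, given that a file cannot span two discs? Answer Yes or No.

Total = 910 MB; ⌈910/210⌉ = 5.
At least 5 discs are required, but only 4 are allowed.

No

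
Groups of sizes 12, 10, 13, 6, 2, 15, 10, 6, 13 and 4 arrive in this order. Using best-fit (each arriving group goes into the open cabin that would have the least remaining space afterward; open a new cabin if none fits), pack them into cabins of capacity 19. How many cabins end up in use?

6

  12 → cabin 1 (new)  [load 12/19]
  10 → cabin 2 (new)  [load 10/19]
  13 → cabin 3 (new)  [load 13/19]
  6 → cabin 3  [load 19/19]
  2 → cabin 1  [load 14/19]
  15 → cabin 4 (new)  [load 15/19]
  10 → cabin 5 (new)  [load 10/19]
  6 → cabin 2  [load 16/19]
  13 → cabin 6 (new)  [load 13/19]
  4 → cabin 4  [load 19/19]
6 cabins opened.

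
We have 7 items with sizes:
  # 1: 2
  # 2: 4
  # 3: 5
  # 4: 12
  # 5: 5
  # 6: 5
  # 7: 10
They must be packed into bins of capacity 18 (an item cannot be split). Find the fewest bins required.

3

Total = 12 + 10 + 5 + 5 + 5 + 4 + 2 = 43.
Lower bound: ⌈43/18⌉ = 3 bins.
A packing using 3 bins:
  bin 1: 12 + 5 = 17
  bin 2: 10 + 5 + 2 = 17
  bin 3: 5 + 4 = 9
This matches the lower bound, so 3 is optimal.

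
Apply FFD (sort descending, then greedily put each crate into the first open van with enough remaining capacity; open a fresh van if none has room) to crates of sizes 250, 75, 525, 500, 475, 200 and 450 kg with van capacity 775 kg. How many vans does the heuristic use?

Sorted descending: 525, 500, 475, 450, 250, 200, 75.
  525 → van 1 (new)  [load 525/775]
  500 → van 2 (new)  [load 500/775]
  475 → van 3 (new)  [load 475/775]
  450 → van 4 (new)  [load 450/775]
  250 → van 1  [load 775/775]
  200 → van 2  [load 700/775]
  75 → van 2  [load 775/775]
4 vans opened.

4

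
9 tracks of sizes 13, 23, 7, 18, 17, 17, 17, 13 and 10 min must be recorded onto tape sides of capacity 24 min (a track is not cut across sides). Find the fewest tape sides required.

7

Total = 23 + 18 + 17 + 17 + 17 + 13 + 13 + 10 + 7 = 135 min.
Lower bound: ⌈135/24⌉ = 6 tape sides.
Also, 7 tracks each exceed 12 min, and no two of those can share a side, so at least 7 tape sides are needed.
A packing using 7 tape sides:
  side 1: 23 = 23
  side 2: 18 = 18
  side 3: 17 + 7 = 24
  side 4: 17 = 17
  side 5: 17 = 17
  side 6: 13 + 10 = 23
  side 7: 13 = 13
This matches the lower bound, so 7 is optimal.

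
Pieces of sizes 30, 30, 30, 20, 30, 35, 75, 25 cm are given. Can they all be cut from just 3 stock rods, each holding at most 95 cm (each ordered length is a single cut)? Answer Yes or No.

Yes

A valid assignment using 3 stock rods:
  stock rod 1: 75 + 20 = 95
  stock rod 2: 35 + 30 + 30 = 95
  stock rod 3: 30 + 30 + 25 = 85
Every load is within 95 cm, so 3 stock rods suffice.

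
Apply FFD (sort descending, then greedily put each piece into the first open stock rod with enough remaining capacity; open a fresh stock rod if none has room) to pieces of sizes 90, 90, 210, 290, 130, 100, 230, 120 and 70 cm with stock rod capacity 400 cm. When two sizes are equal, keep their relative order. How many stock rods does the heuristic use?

4

Sorted descending: 290, 230, 210, 130, 120, 100, 90, 90, 70.
  290 → stock rod 1 (new)  [load 290/400]
  230 → stock rod 2 (new)  [load 230/400]
  210 → stock rod 3 (new)  [load 210/400]
  130 → stock rod 2  [load 360/400]
  120 → stock rod 3  [load 330/400]
  100 → stock rod 1  [load 390/400]
  90 → stock rod 4 (new)  [load 90/400]
  90 → stock rod 4  [load 180/400]
  70 → stock rod 3  [load 400/400]
4 stock rods opened.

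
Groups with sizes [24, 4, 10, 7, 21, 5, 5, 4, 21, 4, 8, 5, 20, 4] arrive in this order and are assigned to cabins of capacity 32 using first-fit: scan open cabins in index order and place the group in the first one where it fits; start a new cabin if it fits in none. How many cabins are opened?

  24 → cabin 1 (new)  [load 24/32]
  4 → cabin 1  [load 28/32]
  10 → cabin 2 (new)  [load 10/32]
  7 → cabin 2  [load 17/32]
  21 → cabin 3 (new)  [load 21/32]
  5 → cabin 2  [load 22/32]
  5 → cabin 2  [load 27/32]
  4 → cabin 1  [load 32/32]
  21 → cabin 4 (new)  [load 21/32]
  4 → cabin 2  [load 31/32]
  8 → cabin 3  [load 29/32]
  5 → cabin 4  [load 26/32]
  20 → cabin 5 (new)  [load 20/32]
  4 → cabin 4  [load 30/32]
5 cabins opened.

5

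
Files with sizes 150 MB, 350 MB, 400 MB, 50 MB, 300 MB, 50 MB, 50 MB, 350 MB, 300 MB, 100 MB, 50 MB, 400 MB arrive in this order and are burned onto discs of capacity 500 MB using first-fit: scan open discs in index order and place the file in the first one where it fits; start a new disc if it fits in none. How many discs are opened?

6

  150 → disc 1 (new)  [load 150/500]
  350 → disc 1  [load 500/500]
  400 → disc 2 (new)  [load 400/500]
  50 → disc 2  [load 450/500]
  300 → disc 3 (new)  [load 300/500]
  50 → disc 2  [load 500/500]
  50 → disc 3  [load 350/500]
  350 → disc 4 (new)  [load 350/500]
  300 → disc 5 (new)  [load 300/500]
  100 → disc 3  [load 450/500]
  50 → disc 3  [load 500/500]
  400 → disc 6 (new)  [load 400/500]
6 discs opened.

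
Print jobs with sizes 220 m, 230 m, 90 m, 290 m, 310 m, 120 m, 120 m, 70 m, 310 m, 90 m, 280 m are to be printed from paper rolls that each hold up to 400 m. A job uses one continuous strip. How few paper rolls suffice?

Total = 310 + 310 + 290 + 280 + 230 + 220 + 120 + 120 + 90 + 90 + 70 = 2130 m.
Lower bound: ⌈2130/400⌉ = 6 paper rolls.
A packing using 6 paper rolls:
  roll 1: 310 + 90 = 400
  roll 2: 310 + 90 = 400
  roll 3: 290 + 70 = 360
  roll 4: 280 + 120 = 400
  roll 5: 230 + 120 = 350
  roll 6: 220 = 220
This matches the lower bound, so 6 is optimal.

6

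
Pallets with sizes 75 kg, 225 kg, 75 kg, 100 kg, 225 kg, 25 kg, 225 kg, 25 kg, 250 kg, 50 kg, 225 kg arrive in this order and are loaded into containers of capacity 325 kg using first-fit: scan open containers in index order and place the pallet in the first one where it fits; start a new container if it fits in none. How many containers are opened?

  75 → container 1 (new)  [load 75/325]
  225 → container 1  [load 300/325]
  75 → container 2 (new)  [load 75/325]
  100 → container 2  [load 175/325]
  225 → container 3 (new)  [load 225/325]
  25 → container 1  [load 325/325]
  225 → container 4 (new)  [load 225/325]
  25 → container 2  [load 200/325]
  250 → container 5 (new)  [load 250/325]
  50 → container 2  [load 250/325]
  225 → container 6 (new)  [load 225/325]
6 containers opened.

6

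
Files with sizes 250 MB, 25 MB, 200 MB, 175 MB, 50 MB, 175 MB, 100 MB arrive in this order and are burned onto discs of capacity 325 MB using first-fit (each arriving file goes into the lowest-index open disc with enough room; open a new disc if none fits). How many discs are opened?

4

  250 → disc 1 (new)  [load 250/325]
  25 → disc 1  [load 275/325]
  200 → disc 2 (new)  [load 200/325]
  175 → disc 3 (new)  [load 175/325]
  50 → disc 1  [load 325/325]
  175 → disc 4 (new)  [load 175/325]
  100 → disc 2  [load 300/325]
4 discs opened.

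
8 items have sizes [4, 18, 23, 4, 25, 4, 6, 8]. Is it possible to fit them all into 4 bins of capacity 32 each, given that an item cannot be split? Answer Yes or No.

A valid assignment using 3 bins:
  bin 1: 25 + 6 = 31
  bin 2: 23 + 8 = 31
  bin 3: 18 + 4 + 4 + 4 = 30
That uses only 3 ≤ 4, so 4 bins are enough.

Yes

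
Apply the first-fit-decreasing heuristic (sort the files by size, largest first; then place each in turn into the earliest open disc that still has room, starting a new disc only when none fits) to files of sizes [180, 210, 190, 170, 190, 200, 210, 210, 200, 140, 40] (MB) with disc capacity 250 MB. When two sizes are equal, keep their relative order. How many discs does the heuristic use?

10

Sorted descending: 210, 210, 210, 200, 200, 190, 190, 180, 170, 140, 40.
  210 → disc 1 (new)  [load 210/250]
  210 → disc 2 (new)  [load 210/250]
  210 → disc 3 (new)  [load 210/250]
  200 → disc 4 (new)  [load 200/250]
  200 → disc 5 (new)  [load 200/250]
  190 → disc 6 (new)  [load 190/250]
  190 → disc 7 (new)  [load 190/250]
  180 → disc 8 (new)  [load 180/250]
  170 → disc 9 (new)  [load 170/250]
  140 → disc 10 (new)  [load 140/250]
  40 → disc 1  [load 250/250]
10 discs opened.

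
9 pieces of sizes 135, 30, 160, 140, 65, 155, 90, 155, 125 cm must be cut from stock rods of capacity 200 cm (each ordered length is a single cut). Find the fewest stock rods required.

7

Total = 160 + 155 + 155 + 140 + 135 + 125 + 90 + 65 + 30 = 1055 cm.
Lower bound: ⌈1055/200⌉ = 6 stock rods.
A packing using 7 stock rods:
  stock rod 1: 160 + 30 = 190
  stock rod 2: 155 = 155
  stock rod 3: 155 = 155
  stock rod 4: 140 = 140
  stock rod 5: 135 + 65 = 200
  stock rod 6: 125 = 125
  stock rod 7: 90 = 90
No arrangement into 6 stock rods stays within capacity, so 7 is optimal.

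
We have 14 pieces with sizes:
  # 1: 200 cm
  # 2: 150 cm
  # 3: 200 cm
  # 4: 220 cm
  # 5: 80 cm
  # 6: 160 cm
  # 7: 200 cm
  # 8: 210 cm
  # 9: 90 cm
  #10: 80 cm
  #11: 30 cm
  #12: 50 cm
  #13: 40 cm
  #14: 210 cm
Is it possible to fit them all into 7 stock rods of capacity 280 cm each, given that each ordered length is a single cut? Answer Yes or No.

Total = 1920 cm; ⌈1920/280⌉ = 7.
8 pieces each exceed half the capacity and cannot share a stock rod, forcing at least 8 stock rods.
At least 8 stock rods are required, but only 7 are allowed.

No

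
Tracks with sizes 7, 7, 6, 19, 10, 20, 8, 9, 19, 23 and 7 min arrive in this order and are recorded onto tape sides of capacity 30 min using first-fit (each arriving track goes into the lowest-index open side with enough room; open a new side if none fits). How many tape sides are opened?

  7 → side 1 (new)  [load 7/30]
  7 → side 1  [load 14/30]
  6 → side 1  [load 20/30]
  19 → side 2 (new)  [load 19/30]
  10 → side 1  [load 30/30]
  20 → side 3 (new)  [load 20/30]
  8 → side 2  [load 27/30]
  9 → side 3  [load 29/30]
  19 → side 4 (new)  [load 19/30]
  23 → side 5 (new)  [load 23/30]
  7 → side 4  [load 26/30]
5 tape sides opened.

5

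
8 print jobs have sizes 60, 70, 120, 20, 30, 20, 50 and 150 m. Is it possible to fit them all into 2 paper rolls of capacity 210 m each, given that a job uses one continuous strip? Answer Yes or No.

Total = 520 m; ⌈520/210⌉ = 3.
At least 3 paper rolls are required, but only 2 are allowed.

No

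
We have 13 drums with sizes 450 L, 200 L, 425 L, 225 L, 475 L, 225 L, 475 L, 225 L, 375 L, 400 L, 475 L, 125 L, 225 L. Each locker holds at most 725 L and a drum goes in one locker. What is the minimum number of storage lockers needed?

Total = 475 + 475 + 475 + 450 + 425 + 400 + 375 + 225 + 225 + 225 + 225 + 200 + 125 = 4300 L.
Lower bound: ⌈4300/725⌉ = 6 storage lockers.
Also, 7 drums each exceed 725/2 L, and no two of those can share a locker, so at least 7 storage lockers are needed.
A packing using 7 storage lockers:
  locker 1: 475 + 225 = 700
  locker 2: 475 + 225 = 700
  locker 3: 475 + 225 = 700
  locker 4: 450 + 225 = 675
  locker 5: 425 + 200 = 625
  locker 6: 400 + 125 = 525
  locker 7: 375 = 375
This matches the lower bound, so 7 is optimal.

7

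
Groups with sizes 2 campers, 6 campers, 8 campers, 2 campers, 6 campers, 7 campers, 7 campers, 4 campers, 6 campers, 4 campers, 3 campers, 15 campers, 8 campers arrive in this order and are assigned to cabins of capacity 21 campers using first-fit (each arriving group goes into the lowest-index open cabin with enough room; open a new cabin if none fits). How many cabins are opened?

5

  2 → cabin 1 (new)  [load 2/21]
  6 → cabin 1  [load 8/21]
  8 → cabin 1  [load 16/21]
  2 → cabin 1  [load 18/21]
  6 → cabin 2 (new)  [load 6/21]
  7 → cabin 2  [load 13/21]
  7 → cabin 2  [load 20/21]
  4 → cabin 3 (new)  [load 4/21]
  6 → cabin 3  [load 10/21]
  4 → cabin 3  [load 14/21]
  3 → cabin 1  [load 21/21]
  15 → cabin 4 (new)  [load 15/21]
  8 → cabin 5 (new)  [load 8/21]
5 cabins opened.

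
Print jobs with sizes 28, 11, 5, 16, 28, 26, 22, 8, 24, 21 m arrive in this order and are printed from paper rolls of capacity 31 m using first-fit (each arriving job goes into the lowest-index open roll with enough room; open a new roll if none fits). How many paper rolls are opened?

8

  28 → roll 1 (new)  [load 28/31]
  11 → roll 2 (new)  [load 11/31]
  5 → roll 2  [load 16/31]
  16 → roll 3 (new)  [load 16/31]
  28 → roll 4 (new)  [load 28/31]
  26 → roll 5 (new)  [load 26/31]
  22 → roll 6 (new)  [load 22/31]
  8 → roll 2  [load 24/31]
  24 → roll 7 (new)  [load 24/31]
  21 → roll 8 (new)  [load 21/31]
8 paper rolls opened.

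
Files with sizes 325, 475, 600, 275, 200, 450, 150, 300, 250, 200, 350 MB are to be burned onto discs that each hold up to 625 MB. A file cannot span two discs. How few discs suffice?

7

Total = 600 + 475 + 450 + 350 + 325 + 300 + 275 + 250 + 200 + 200 + 150 = 3575 MB.
Lower bound: ⌈3575/625⌉ = 6 discs.
A packing using 7 discs:
  disc 1: 600 = 600
  disc 2: 475 + 150 = 625
  disc 3: 450 = 450
  disc 4: 350 + 275 = 625
  disc 5: 325 + 300 = 625
  disc 6: 250 + 200 = 450
  disc 7: 200 = 200
No arrangement into 6 discs stays within capacity, so 7 is optimal.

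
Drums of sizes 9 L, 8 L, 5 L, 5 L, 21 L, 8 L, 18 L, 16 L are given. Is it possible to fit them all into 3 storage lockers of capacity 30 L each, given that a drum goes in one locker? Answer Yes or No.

Total = 90 L; ⌈90/30⌉ = 3.
The bound of 3 does not rule out 3, but exhaustive search shows no assignment into 3 storage lockers of capacity 30 L exists — the minimum is 4.

No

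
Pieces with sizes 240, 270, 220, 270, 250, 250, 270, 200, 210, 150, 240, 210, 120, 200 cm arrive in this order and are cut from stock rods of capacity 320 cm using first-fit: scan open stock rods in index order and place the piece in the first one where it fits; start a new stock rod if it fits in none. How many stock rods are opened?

13

  240 → stock rod 1 (new)  [load 240/320]
  270 → stock rod 2 (new)  [load 270/320]
  220 → stock rod 3 (new)  [load 220/320]
  270 → stock rod 4 (new)  [load 270/320]
  250 → stock rod 5 (new)  [load 250/320]
  250 → stock rod 6 (new)  [load 250/320]
  270 → stock rod 7 (new)  [load 270/320]
  200 → stock rod 8 (new)  [load 200/320]
  210 → stock rod 9 (new)  [load 210/320]
  150 → stock rod 10 (new)  [load 150/320]
  240 → stock rod 11 (new)  [load 240/320]
  210 → stock rod 12 (new)  [load 210/320]
  120 → stock rod 8  [load 320/320]
  200 → stock rod 13 (new)  [load 200/320]
13 stock rods opened.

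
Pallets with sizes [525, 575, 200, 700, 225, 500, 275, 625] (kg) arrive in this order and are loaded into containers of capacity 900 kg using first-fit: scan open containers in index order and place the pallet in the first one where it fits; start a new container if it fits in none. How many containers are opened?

  525 → container 1 (new)  [load 525/900]
  575 → container 2 (new)  [load 575/900]
  200 → container 1  [load 725/900]
  700 → container 3 (new)  [load 700/900]
  225 → container 2  [load 800/900]
  500 → container 4 (new)  [load 500/900]
  275 → container 4  [load 775/900]
  625 → container 5 (new)  [load 625/900]
5 containers opened.

5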